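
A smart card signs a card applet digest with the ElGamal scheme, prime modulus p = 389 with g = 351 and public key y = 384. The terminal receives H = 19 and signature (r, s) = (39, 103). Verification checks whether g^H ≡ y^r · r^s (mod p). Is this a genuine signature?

genuine

Left side g^H mod p:
351^2 = 123201 ≡ 277
351^4 ≡ 277^2 = 76729 ≡ 96
351^8 ≡ 96^2 = 9216 ≡ 269
351^16 ≡ 269^2 = 72361 ≡ 7
19 = 16 + 2 + 1, so 351^19 ≡ 7·277·351 ≡ 228 (mod 389)
Right side y^r · r^s mod p:
384^2 = 147456 ≡ 25
384^4 ≡ 25^2 = 625 ≡ 236
384^8 ≡ 236^2 = 55696 ≡ 69
384^16 ≡ 69^2 = 4761 ≡ 93
384^32 ≡ 93^2 = 8649 ≡ 91
39 = 32 + 4 + 2 + 1, so 384^39 ≡ 91·236·25·384 ≡ 378 (mod 389)
39^2 = 1521 ≡ 354
39^4 ≡ 354^2 = 125316 ≡ 58
39^8 ≡ 58^2 = 3364 ≡ 252
39^16 ≡ 252^2 = 63504 ≡ 97
39^32 ≡ 97^2 = 9409 ≡ 73
39^64 ≡ 73^2 = 5329 ≡ 272
103 = 64 + 32 + 4 + 2 + 1, so 39^103 ≡ 272·73·58·354·39 ≡ 50 (mod 389)
378·50 = 18900 ≡ 228 (mod 389)
228 ≡ 228 (mod 389), so the signature is genuine.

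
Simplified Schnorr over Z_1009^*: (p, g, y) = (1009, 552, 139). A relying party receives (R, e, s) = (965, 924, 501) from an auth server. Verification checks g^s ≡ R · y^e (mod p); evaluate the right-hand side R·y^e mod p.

Squares mod 1009: 139^1≡139, 139^2≡150, 139^4≡302, 139^8≡394, 139^16≡859, 139^32≡302, 139^64≡394, 139^128≡859, 139^256≡302, 139^512≡394
924 = 512 + 256 + 128 + 16 + 8 + 4, so 139^924 ≡ 394·302·859·859·394·302 ≡ 1 (mod 1009)
R · y^e ≡ 965·1 = 965 ≡ 965 (mod 1009)

965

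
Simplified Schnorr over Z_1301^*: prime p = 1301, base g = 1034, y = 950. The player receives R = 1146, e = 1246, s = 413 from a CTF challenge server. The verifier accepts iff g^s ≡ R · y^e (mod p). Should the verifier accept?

accept

g^s mod p:
Squares mod 1301: 1034^1≡1034, 1034^2≡1035, 1034^4≡502, 1034^8≡911, 1034^16≡1184, 1034^32≡679, 1034^64≡487, 1034^128≡387, 1034^256≡154
413 = 256 + 128 + 16 + 8 + 4 + 1, so 1034^413 ≡ 154·387·1184·911·502·1034 ≡ 499 (mod 1301)
R · y^e mod p:
Squares mod 1301: 950^1≡950, 950^2≡907, 950^4≡417, 950^8≡856, 950^16≡273, 950^32≡372, 950^64≡478, 950^128≡809, 950^256≡78, 950^512≡880, 950^1024≡305
1246 = 1024 + 128 + 64 + 16 + 8 + 4 + 2, so 950^1246 ≡ 305·809·478·273·856·417·907 ≡ 492 (mod 1301)
1146·492 = 563832 ≡ 499 (mod 1301)
499 ≡ 499 (mod 1301); signature holds.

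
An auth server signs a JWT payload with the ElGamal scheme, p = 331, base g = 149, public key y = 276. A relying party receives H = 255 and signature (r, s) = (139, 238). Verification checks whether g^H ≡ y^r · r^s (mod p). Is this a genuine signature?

forged

Left side g^H mod p:
Squares mod 331: 149^1≡149, 149^2≡24, 149^4≡245, 149^8≡114, 149^16≡87, 149^32≡287, 149^64≡281, 149^128≡183
255 = 128 + 64 + 32 + 16 + 8 + 4 + 2 + 1, so 149^255 ≡ 183·281·287·87·114·245·24·149 ≡ 167 (mod 331)
Right side y^r · r^s mod p:
Squares mod 331: 276^1≡276, 276^2≡46, 276^4≡130, 276^8≡19, 276^16≡30, 276^32≡238, 276^64≡43, 276^128≡194
139 = 128 + 8 + 2 + 1, so 276^139 ≡ 194·19·46·276 ≡ 14 (mod 331)
Squares mod 331: 139^1≡139, 139^2≡123, 139^4≡234, 139^8≡141, 139^16≡21, 139^32≡110, 139^64≡184, 139^128≡94
238 = 128 + 64 + 32 + 8 + 4 + 2, so 139^238 ≡ 94·184·110·141·234·123 ≡ 302 (mod 331)
14·302 = 4228 ≡ 256 (mod 331)
167 ≠ 256, so verification fails.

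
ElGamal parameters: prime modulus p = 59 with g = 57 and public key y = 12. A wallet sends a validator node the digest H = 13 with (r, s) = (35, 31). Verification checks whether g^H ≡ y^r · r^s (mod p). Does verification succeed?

Left side g^H mod p:
57^2 = 3249 ≡ 4
57^4 ≡ 4^2 = 16
57^8 ≡ 16^2 = 256 ≡ 20
13 = 8 + 4 + 1, so 57^13 ≡ 20·16·57 ≡ 9 (mod 59)
Right side y^r · r^s mod p:
12^2 = 144 ≡ 26
12^4 ≡ 26^2 = 676 ≡ 27
12^8 ≡ 27^2 = 729 ≡ 21
12^16 ≡ 21^2 = 441 ≡ 28
12^32 ≡ 28^2 = 784 ≡ 17
35 = 32 + 2 + 1, so 12^35 ≡ 17·26·12 ≡ 53 (mod 59)
35^2 = 1225 ≡ 45
35^4 ≡ 45^2 = 2025 ≡ 19
35^8 ≡ 19^2 = 361 ≡ 7
35^16 ≡ 7^2 = 49
31 = 16 + 8 + 4 + 2 + 1, so 35^31 ≡ 49·7·19·45·35 ≡ 45 (mod 59)
53·45 = 2385 ≡ 25 (mod 59)
9 ≠ 25, so verification fails.

fails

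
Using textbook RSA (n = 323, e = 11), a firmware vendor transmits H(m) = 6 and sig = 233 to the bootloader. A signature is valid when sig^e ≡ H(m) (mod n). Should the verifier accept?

sig^2 ≡ 233^2 = 54289 ≡ 25
sig^4 ≡ 25^2 = 625 ≡ 302
sig^8 ≡ 302^2 = 91204 ≡ 118
11 = 8 + 2 + 1, so sig^11 ≡ 118·25·233 ≡ 6 (mod 323)
6 = H(m), so the signature checks out.

accept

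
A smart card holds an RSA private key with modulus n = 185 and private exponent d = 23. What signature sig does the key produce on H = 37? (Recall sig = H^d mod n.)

H^2 ≡ 37^2 = 1369 ≡ 74
H^4 ≡ 74^2 = 5476 ≡ 111
H^8 ≡ 111^2 = 12321 ≡ 111
H^16 ≡ 111^2 = 12321 ≡ 111
23 = 16 + 4 + 2 + 1, so H^23 ≡ 111·111·74·37 ≡ 148 (mod 185)

148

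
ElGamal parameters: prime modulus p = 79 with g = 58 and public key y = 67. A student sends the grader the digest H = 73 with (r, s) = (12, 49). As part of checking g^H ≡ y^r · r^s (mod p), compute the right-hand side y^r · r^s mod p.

67^2 = 4489 ≡ 65
67^4 ≡ 65^2 = 4225 ≡ 38
67^8 ≡ 38^2 = 1444 ≡ 22
12 = 8 + 4, so 67^12 ≡ 22·38 ≡ 46 (mod 79)
12^2 = 144 ≡ 65
12^4 ≡ 65^2 = 4225 ≡ 38
12^8 ≡ 38^2 = 1444 ≡ 22
12^16 ≡ 22^2 = 484 ≡ 10
12^32 ≡ 10^2 = 100 ≡ 21
49 = 32 + 16 + 1, so 12^49 ≡ 21·10·12 ≡ 71 (mod 79)
y^r · r^s ≡ 46·71 = 3266 ≡ 27 (mod 79)

27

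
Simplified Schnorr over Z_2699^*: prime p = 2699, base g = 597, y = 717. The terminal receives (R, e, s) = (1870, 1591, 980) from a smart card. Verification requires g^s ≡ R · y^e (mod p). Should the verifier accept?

accept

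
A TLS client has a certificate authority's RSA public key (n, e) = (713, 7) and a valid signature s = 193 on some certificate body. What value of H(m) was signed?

648

Squares mod 713: s^1≡193, s^2≡173, s^4≡696
7 = 4 + 2 + 1, so s^7 ≡ 696·173·193 ≡ 648 (mod 713)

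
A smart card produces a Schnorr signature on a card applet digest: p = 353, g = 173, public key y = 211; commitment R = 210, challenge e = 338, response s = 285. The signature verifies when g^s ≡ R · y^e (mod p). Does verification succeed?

g^s mod p:
173^2 = 29929 ≡ 277
173^4 ≡ 277^2 = 76729 ≡ 128
173^8 ≡ 128^2 = 16384 ≡ 146
173^16 ≡ 146^2 = 21316 ≡ 136
173^32 ≡ 136^2 = 18496 ≡ 140
173^64 ≡ 140^2 = 19600 ≡ 185
173^128 ≡ 185^2 = 34225 ≡ 337
173^256 ≡ 337^2 = 113569 ≡ 256
285 = 256 + 16 + 8 + 4 + 1, so 173^285 ≡ 256·136·146·128·173 ≡ 79 (mod 353)
R · y^e mod p:
211^2 = 44521 ≡ 43
211^4 ≡ 43^2 = 1849 ≡ 84
211^8 ≡ 84^2 = 7056 ≡ 349
211^16 ≡ 349^2 = 121801 ≡ 16
211^32 ≡ 16^2 = 256
211^64 ≡ 256^2 = 65536 ≡ 231
211^128 ≡ 231^2 = 53361 ≡ 58
211^256 ≡ 58^2 = 3364 ≡ 187
338 = 256 + 64 + 16 + 2, so 211^338 ≡ 187·231·16·43 ≡ 113 (mod 353)
210·113 = 23730 ≡ 79 (mod 353)
79 ≡ 79 (mod 353); signature holds.

passes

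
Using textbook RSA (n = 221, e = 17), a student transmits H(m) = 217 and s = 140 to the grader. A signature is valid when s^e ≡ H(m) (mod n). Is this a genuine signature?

forged

s^17 mod 221 = 4
4 ≠ 217, so verification fails.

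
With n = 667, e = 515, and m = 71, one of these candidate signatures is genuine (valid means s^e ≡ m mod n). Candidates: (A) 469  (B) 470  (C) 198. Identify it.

A

Candidate A: Squares mod 667: 469^1≡469, 469^2≡518, 469^4≡190, 469^8≡82, 469^16≡54, 469^32≡248, 469^64≡140, 469^128≡257, 469^256≡16, 469^512≡256; 515 = 512 + 2 + 1, so 469^515 ≡ 256·518·469 ≡ 71 (mod 667)
  → matches m = 71
Candidate B: Squares mod 667: 470^1≡470, 470^2≡123, 470^4≡455, 470^8≡255, 470^16≡326, 470^32≡223, 470^64≡371, 470^128≡239, 470^256≡426, 470^512≡52; 515 = 512 + 2 + 1, so 470^515 ≡ 52·123·470 ≡ 618 (mod 667)
Candidate C: Squares mod 667: 198^1≡198, 198^2≡518, 198^4≡190, 198^8≡82, 198^16≡54, 198^32≡248, 198^64≡140, 198^128≡257, 198^256≡16, 198^512≡256; 515 = 512 + 2 + 1, so 198^515 ≡ 256·518·198 ≡ 596 (mod 667)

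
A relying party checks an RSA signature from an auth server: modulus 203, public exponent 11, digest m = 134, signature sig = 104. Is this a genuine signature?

forged

sig^2 ≡ 104^2 = 10816 ≡ 57
sig^4 ≡ 57^2 = 3249 ≡ 1
sig^8 ≡ 1^2 = 1
11 = 8 + 2 + 1, so sig^11 ≡ 1·57·104 ≡ 41 (mod 203)
The recovered value 41 does not match the digest 134.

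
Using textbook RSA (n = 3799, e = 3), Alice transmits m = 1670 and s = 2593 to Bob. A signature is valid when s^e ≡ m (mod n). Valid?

s^3 mod 3799 = 1670
Since 1670 equals the digest 1670, verification succeeds.

yes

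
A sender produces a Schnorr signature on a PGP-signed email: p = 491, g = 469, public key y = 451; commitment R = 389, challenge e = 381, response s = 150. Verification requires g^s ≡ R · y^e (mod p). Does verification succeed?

g^s mod p:
469^2 = 219961 ≡ 484
469^4 ≡ 484^2 = 234256 ≡ 49
469^8 ≡ 49^2 = 2401 ≡ 437
469^16 ≡ 437^2 = 190969 ≡ 461
469^32 ≡ 461^2 = 212521 ≡ 409
469^64 ≡ 409^2 = 167281 ≡ 341
469^128 ≡ 341^2 = 116281 ≡ 405
150 = 128 + 16 + 4 + 2, so 469^150 ≡ 405·461·49·484 ≡ 333 (mod 491)
R · y^e mod p:
451^2 = 203401 ≡ 127
451^4 ≡ 127^2 = 16129 ≡ 417
451^8 ≡ 417^2 = 173889 ≡ 75
451^16 ≡ 75^2 = 5625 ≡ 224
451^32 ≡ 224^2 = 50176 ≡ 94
451^64 ≡ 94^2 = 8836 ≡ 489
451^128 ≡ 489^2 = 239121 ≡ 4
451^256 ≡ 4^2 = 16
381 = 256 + 64 + 32 + 16 + 8 + 4 + 1, so 451^381 ≡ 16·489·94·224·75·417·451 ≡ 300 (mod 491)
389·300 = 116700 ≡ 333 (mod 491)
333 ≡ 333 (mod 491); signature holds.

passes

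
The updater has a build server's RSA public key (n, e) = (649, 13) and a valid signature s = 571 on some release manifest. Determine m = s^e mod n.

Squares mod 649: s^1≡571, s^2≡243, s^4≡639, s^8≡100
13 = 8 + 4 + 1, so s^13 ≡ 100·639·571 ≡ 120 (mod 649)

120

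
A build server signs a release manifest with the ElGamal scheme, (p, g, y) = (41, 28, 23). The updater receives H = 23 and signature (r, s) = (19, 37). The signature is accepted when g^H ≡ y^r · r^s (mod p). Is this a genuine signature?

Left side g^H mod p:
28^2 = 784 ≡ 5
28^4 ≡ 5^2 = 25
28^8 ≡ 25^2 = 625 ≡ 10
28^16 ≡ 10^2 = 100 ≡ 18
23 = 16 + 4 + 2 + 1, so 28^23 ≡ 18·25·5·28 ≡ 24 (mod 41)
Right side y^r · r^s mod p:
23^2 = 529 ≡ 37
23^4 ≡ 37^2 = 1369 ≡ 16
23^8 ≡ 16^2 = 256 ≡ 10
23^16 ≡ 10^2 = 100 ≡ 18
19 = 16 + 2 + 1, so 23^19 ≡ 18·37·23 ≡ 25 (mod 41)
19^2 = 361 ≡ 33
19^4 ≡ 33^2 = 1089 ≡ 23
19^8 ≡ 23^2 = 529 ≡ 37
19^16 ≡ 37^2 = 1369 ≡ 16
19^32 ≡ 16^2 = 256 ≡ 10
37 = 32 + 4 + 1, so 19^37 ≡ 10·23·19 ≡ 24 (mod 41)
25·24 = 600 ≡ 26 (mod 41)
24 ≠ 26, so verification fails.

forged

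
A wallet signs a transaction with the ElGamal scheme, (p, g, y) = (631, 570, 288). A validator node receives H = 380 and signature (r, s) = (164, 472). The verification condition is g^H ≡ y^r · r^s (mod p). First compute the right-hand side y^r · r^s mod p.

324

288^2 = 82944 ≡ 283
288^4 ≡ 283^2 = 80089 ≡ 583
288^8 ≡ 583^2 = 339889 ≡ 411
288^16 ≡ 411^2 = 168921 ≡ 444
288^32 ≡ 444^2 = 197136 ≡ 264
288^64 ≡ 264^2 = 69696 ≡ 286
288^128 ≡ 286^2 = 81796 ≡ 397
164 = 128 + 32 + 4, so 288^164 ≡ 397·264·583 ≡ 179 (mod 631)
164^2 = 26896 ≡ 394
164^4 ≡ 394^2 = 155236 ≡ 10
164^8 ≡ 10^2 = 100
164^16 ≡ 100^2 = 10000 ≡ 535
164^32 ≡ 535^2 = 286225 ≡ 382
164^64 ≡ 382^2 = 145924 ≡ 163
164^128 ≡ 163^2 = 26569 ≡ 67
164^256 ≡ 67^2 = 4489 ≡ 72
472 = 256 + 128 + 64 + 16 + 8, so 164^472 ≡ 72·67·163·535·100 ≡ 379 (mod 631)
y^r · r^s ≡ 179·379 = 67841 ≡ 324 (mod 631)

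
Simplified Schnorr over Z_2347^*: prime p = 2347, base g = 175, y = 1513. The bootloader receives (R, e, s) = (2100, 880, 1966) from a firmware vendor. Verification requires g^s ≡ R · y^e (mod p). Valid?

g^s mod p:
175^1966 mod 2347 = 122
R · y^e mod p:
1513^880 mod 2347 = 2318
2100·2318 = 4867800 ≡ 122 (mod 2347)
122 ≡ 122 (mod 2347); signature holds.

yes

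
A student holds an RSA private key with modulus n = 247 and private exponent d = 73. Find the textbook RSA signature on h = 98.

98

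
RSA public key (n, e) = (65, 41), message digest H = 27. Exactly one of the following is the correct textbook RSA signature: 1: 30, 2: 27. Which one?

2

Candidate 1: Squares mod 65: 30^1≡30, 30^2≡55, 30^4≡35, 30^8≡55, 30^16≡35, 30^32≡55; 41 = 32 + 8 + 1, so 30^41 ≡ 55·55·30 ≡ 10 (mod 65)
Candidate 2: Squares mod 65: 27^1≡27, 27^2≡14, 27^4≡1, 27^8≡1, 27^16≡1, 27^32≡1; 41 = 32 + 8 + 1, so 27^41 ≡ 1·1·27 ≡ 27 (mod 65)
  → matches H = 27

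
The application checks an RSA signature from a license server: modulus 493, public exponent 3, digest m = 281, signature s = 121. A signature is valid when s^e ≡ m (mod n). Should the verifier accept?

s^2 ≡ 121^2 = 14641 ≡ 344
3 = 2 + 1, so s^3 ≡ 344·121 ≡ 212 (mod 493)
212 ≠ 281, so verification fails.

reject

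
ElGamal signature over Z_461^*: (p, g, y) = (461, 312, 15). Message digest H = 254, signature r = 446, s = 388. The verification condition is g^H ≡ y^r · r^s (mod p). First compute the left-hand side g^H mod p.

111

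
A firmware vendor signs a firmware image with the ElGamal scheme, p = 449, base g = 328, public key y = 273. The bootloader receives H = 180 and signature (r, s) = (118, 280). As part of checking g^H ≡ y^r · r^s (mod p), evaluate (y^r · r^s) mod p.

324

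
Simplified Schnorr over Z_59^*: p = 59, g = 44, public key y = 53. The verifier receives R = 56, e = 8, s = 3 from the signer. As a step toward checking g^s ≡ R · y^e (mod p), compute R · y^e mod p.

47

53^2 = 2809 ≡ 36
53^4 ≡ 36^2 = 1296 ≡ 57
53^8 ≡ 57^2 = 3249 ≡ 4
R · y^e ≡ 56·4 = 224 ≡ 47 (mod 59)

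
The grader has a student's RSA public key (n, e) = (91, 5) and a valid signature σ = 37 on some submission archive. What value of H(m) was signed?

46

Squares mod 91: σ^1≡37, σ^2≡4, σ^4≡16
5 = 4 + 1, so σ^5 ≡ 16·37 ≡ 46 (mod 91)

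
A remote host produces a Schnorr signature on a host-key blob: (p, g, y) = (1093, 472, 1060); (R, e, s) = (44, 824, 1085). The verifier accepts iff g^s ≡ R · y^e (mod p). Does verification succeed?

g^s mod p:
472^1085 mod 1093 = 279
R · y^e mod p:
1060^824 mod 1093 = 528
44·528 = 23232 ≡ 279 (mod 1093)
279 ≡ 279 (mod 1093); signature holds.

passes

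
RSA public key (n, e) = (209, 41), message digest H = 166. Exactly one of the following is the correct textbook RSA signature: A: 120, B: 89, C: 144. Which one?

B

Candidate A: 120^41 mod 209 = 43
Candidate B: 89^41 mod 209 = 166
  → matches H = 166
Candidate C: 144^41 mod 209 = 45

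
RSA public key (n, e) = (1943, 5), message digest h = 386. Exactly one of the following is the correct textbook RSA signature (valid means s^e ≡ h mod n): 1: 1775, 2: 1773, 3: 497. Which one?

Candidate 1: Squares mod 1943: 1775^1≡1775, 1775^2≡1022, 1775^4≡1093; 5 = 4 + 1, so 1775^5 ≡ 1093·1775 ≡ 961 (mod 1943)
Candidate 2: Squares mod 1943: 1773^1≡1773, 1773^2≡1698, 1773^4≡1735; 5 = 4 + 1, so 1773^5 ≡ 1735·1773 ≡ 386 (mod 1943)
  → matches h = 386
Candidate 3: Squares mod 1943: 497^1≡497, 497^2≡248, 497^4≡1271; 5 = 4 + 1, so 497^5 ≡ 1271·497 ≡ 212 (mod 1943)

2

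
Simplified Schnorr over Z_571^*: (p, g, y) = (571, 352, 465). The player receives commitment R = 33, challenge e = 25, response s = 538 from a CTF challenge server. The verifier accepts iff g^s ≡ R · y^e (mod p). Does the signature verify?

verifies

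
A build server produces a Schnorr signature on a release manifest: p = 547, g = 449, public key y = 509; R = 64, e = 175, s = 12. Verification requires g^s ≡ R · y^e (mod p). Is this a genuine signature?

genuine

g^s mod p:
Squares mod 547: 449^1≡449, 449^2≡305, 449^4≡35, 449^8≡131
12 = 8 + 4, so 449^12 ≡ 131·35 ≡ 209 (mod 547)
R · y^e mod p:
Squares mod 547: 509^1≡509, 509^2≡350, 509^4≡519, 509^8≡237, 509^16≡375, 509^32≡46, 509^64≡475, 509^128≡261
175 = 128 + 32 + 8 + 4 + 2 + 1, so 509^175 ≡ 261·46·237·519·350·509 ≡ 46 (mod 547)
64·46 = 2944 ≡ 209 (mod 547)
209 ≡ 209 (mod 547); signature holds.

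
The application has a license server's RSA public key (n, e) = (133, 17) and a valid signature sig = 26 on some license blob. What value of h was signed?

Squares mod 133: sig^1≡26, sig^2≡11, sig^4≡121, sig^8≡11, sig^16≡121
17 = 16 + 1, so sig^17 ≡ 121·26 ≡ 87 (mod 133)

87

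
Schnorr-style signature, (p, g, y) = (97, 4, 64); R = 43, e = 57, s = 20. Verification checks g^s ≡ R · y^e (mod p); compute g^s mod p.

36

4^2 = 16
4^4 ≡ 16^2 = 256 ≡ 62
4^8 ≡ 62^2 = 3844 ≡ 61
4^16 ≡ 61^2 = 3721 ≡ 35
20 = 16 + 4, so 4^20 ≡ 35·62 ≡ 36 (mod 97)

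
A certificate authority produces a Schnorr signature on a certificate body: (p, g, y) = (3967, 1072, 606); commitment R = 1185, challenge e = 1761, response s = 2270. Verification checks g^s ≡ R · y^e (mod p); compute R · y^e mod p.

606^1761 mod 3967 = 62
R · y^e ≡ 1185·62 = 73470 ≡ 2064 (mod 3967)

2064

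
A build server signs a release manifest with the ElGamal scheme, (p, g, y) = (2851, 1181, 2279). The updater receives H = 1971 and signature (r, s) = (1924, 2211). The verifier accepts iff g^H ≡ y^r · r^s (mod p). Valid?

yes

Left side g^H mod p:
1181^1971 mod 2851 = 1865
Right side y^r · r^s mod p:
2279^1924 mod 2851 = 2716
1924^2211 mod 2851 = 2626
2716·2626 = 7132216 ≡ 1865 (mod 2851)
1865 ≡ 1865 (mod 2851), so the signature is genuine.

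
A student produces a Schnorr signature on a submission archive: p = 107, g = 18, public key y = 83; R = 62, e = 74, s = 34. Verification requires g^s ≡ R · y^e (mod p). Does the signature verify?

verifies

g^s mod p:
18^34 mod 107 = 44
R · y^e mod p:
83^74 mod 107 = 87
62·87 = 5394 ≡ 44 (mod 107)
44 ≡ 44 (mod 107); signature holds.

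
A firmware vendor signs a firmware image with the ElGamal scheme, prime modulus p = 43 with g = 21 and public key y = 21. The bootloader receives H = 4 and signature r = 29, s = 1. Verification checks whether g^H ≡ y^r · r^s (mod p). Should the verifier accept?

reject

Left side g^H mod p:
21^2 = 441 ≡ 11
21^4 ≡ 11^2 = 121 ≡ 35
Right side y^r · r^s mod p:
21^2 = 441 ≡ 11
21^4 ≡ 11^2 = 121 ≡ 35
21^8 ≡ 35^2 = 1225 ≡ 21
21^16 ≡ 21^2 = 441 ≡ 11
29 = 16 + 8 + 4 + 1, so 21^29 ≡ 11·21·35·21 ≡ 21 (mod 43)
29^1 mod 43 = 29
21·29 = 609 ≡ 7 (mod 43)
35 ≠ 7, so verification fails.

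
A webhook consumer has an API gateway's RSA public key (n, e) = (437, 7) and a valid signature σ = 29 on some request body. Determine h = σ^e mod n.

72

Squares mod 437: σ^1≡29, σ^2≡404, σ^4≡215
7 = 4 + 2 + 1, so σ^7 ≡ 215·404·29 ≡ 72 (mod 437)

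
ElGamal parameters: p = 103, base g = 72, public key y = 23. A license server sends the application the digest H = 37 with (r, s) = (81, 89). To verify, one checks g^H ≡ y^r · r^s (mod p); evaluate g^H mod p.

Squares mod 103: 72^1≡72, 72^2≡34, 72^4≡23, 72^8≡14, 72^16≡93, 72^32≡100
37 = 32 + 4 + 1, so 72^37 ≡ 100·23·72 ≡ 79 (mod 103)

79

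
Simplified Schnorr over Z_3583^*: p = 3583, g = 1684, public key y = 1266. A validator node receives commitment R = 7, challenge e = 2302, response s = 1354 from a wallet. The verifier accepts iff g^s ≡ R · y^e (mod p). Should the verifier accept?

g^s mod p:
1684^2 = 2835856 ≡ 1703
1684^4 ≡ 1703^2 = 2900209 ≡ 1562
1684^8 ≡ 1562^2 = 2439844 ≡ 3404
1684^16 ≡ 3404^2 = 11587216 ≡ 3377
1684^32 ≡ 3377^2 = 11404129 ≡ 3023
1684^64 ≡ 3023^2 = 9138529 ≡ 1879
1684^128 ≡ 1879^2 = 3530641 ≡ 1386
1684^256 ≡ 1386^2 = 1920996 ≡ 508
1684^512 ≡ 508^2 = 258064 ≡ 88
1684^1024 ≡ 88^2 = 7744 ≡ 578
1354 = 1024 + 256 + 64 + 8 + 2, so 1684^1354 ≡ 578·508·1879·3404·1703 ≡ 1351 (mod 3583)
R · y^e mod p:
1266^2 = 1602756 ≡ 1155
1266^4 ≡ 1155^2 = 1334025 ≡ 1149
1266^8 ≡ 1149^2 = 1320201 ≡ 1657
1266^16 ≡ 1657^2 = 2745649 ≡ 1071
1266^32 ≡ 1071^2 = 1147041 ≡ 481
1266^64 ≡ 481^2 = 231361 ≡ 2049
1266^128 ≡ 2049^2 = 4198401 ≡ 2708
1266^256 ≡ 2708^2 = 7333264 ≡ 2446
1266^512 ≡ 2446^2 = 5982916 ≡ 2889
1266^1024 ≡ 2889^2 = 8346321 ≡ 1514
1266^2048 ≡ 1514^2 = 2292196 ≡ 2659
2302 = 2048 + 128 + 64 + 32 + 16 + 8 + 4 + 2, so 1266^2302 ≡ 2659·2708·2049·481·1071·1657·1149·1155 ≡ 193 (mod 3583)
7·193 = 1351 ≡ 1351 (mod 3583)
1351 ≡ 1351 (mod 3583); signature holds.

accept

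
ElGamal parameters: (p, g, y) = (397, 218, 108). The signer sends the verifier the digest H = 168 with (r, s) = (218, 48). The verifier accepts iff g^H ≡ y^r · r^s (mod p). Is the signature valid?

valid

Left side g^H mod p:
218^2 = 47524 ≡ 281
218^4 ≡ 281^2 = 78961 ≡ 355
218^8 ≡ 355^2 = 126025 ≡ 176
218^16 ≡ 176^2 = 30976 ≡ 10
218^32 ≡ 10^2 = 100
218^64 ≡ 100^2 = 10000 ≡ 75
218^128 ≡ 75^2 = 5625 ≡ 67
168 = 128 + 32 + 8, so 218^168 ≡ 67·100·176 ≡ 110 (mod 397)
Right side y^r · r^s mod p:
108^2 = 11664 ≡ 151
108^4 ≡ 151^2 = 22801 ≡ 172
108^8 ≡ 172^2 = 29584 ≡ 206
108^16 ≡ 206^2 = 42436 ≡ 354
108^32 ≡ 354^2 = 125316 ≡ 261
108^64 ≡ 261^2 = 68121 ≡ 234
108^128 ≡ 234^2 = 54756 ≡ 367
218 = 128 + 64 + 16 + 8 + 2, so 108^218 ≡ 367·234·354·206·151 ≡ 147 (mod 397)
218^2 = 47524 ≡ 281
218^4 ≡ 281^2 = 78961 ≡ 355
218^8 ≡ 355^2 = 126025 ≡ 176
218^16 ≡ 176^2 = 30976 ≡ 10
218^32 ≡ 10^2 = 100
48 = 32 + 16, so 218^48 ≡ 100·10 ≡ 206 (mod 397)
147·206 = 30282 ≡ 110 (mod 397)
110 ≡ 110 (mod 397), so the signature is genuine.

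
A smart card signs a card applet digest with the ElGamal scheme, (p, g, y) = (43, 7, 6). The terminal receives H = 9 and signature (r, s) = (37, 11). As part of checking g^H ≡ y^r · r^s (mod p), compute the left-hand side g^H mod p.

42

Squares mod 43: 7^1≡7, 7^2≡6, 7^4≡36, 7^8≡6
9 = 8 + 1, so 7^9 ≡ 6·7 ≡ 42 (mod 43)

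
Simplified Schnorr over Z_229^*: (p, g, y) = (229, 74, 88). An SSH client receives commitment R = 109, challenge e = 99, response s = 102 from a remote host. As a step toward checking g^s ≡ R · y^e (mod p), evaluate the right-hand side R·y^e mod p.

88^2 = 7744 ≡ 187
88^4 ≡ 187^2 = 34969 ≡ 161
88^8 ≡ 161^2 = 25921 ≡ 44
88^16 ≡ 44^2 = 1936 ≡ 104
88^32 ≡ 104^2 = 10816 ≡ 53
88^64 ≡ 53^2 = 2809 ≡ 61
99 = 64 + 32 + 2 + 1, so 88^99 ≡ 61·53·187·88 ≡ 52 (mod 229)
R · y^e ≡ 109·52 = 5668 ≡ 172 (mod 229)

172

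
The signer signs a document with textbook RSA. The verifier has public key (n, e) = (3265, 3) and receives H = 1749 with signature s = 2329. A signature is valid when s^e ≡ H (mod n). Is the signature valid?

valid

Squares mod 3265: s^1≡2329, s^2≡1076
3 = 2 + 1, so s^3 ≡ 1076·2329 ≡ 1749 (mod 3265)
Since 1749 equals the digest 1749, verification succeeds.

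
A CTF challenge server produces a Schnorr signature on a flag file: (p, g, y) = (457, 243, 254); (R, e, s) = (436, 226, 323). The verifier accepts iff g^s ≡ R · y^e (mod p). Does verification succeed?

g^s mod p:
243^323 mod 457 = 330
R · y^e mod p:
254^226 mod 457 = 81
436·81 = 35316 ≡ 127 (mod 457)
330 ≠ 127; the check fails.

fails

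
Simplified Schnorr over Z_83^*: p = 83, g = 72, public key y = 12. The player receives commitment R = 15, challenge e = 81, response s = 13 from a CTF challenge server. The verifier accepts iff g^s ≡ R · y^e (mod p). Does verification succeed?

passes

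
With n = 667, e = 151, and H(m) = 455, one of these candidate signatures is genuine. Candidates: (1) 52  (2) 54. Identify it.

1

Candidate 1: 52^2 = 2704 ≡ 36; 52^4 ≡ 36^2 = 1296 ≡ 629; 52^8 ≡ 629^2 = 395641 ≡ 110; 52^16 ≡ 110^2 = 12100 ≡ 94; 52^32 ≡ 94^2 = 8836 ≡ 165; 52^64 ≡ 165^2 = 27225 ≡ 545; 52^128 ≡ 545^2 = 297025 ≡ 210; 151 = 128 + 16 + 4 + 2 + 1, so 52^151 ≡ 210·94·629·36·52 ≡ 455 (mod 667)
  → matches H(m) = 455
Candidate 2: 54^2 = 2916 ≡ 248; 54^4 ≡ 248^2 = 61504 ≡ 140; 54^8 ≡ 140^2 = 19600 ≡ 257; 54^16 ≡ 257^2 = 66049 ≡ 16; 54^32 ≡ 16^2 = 256; 54^64 ≡ 256^2 = 65536 ≡ 170; 54^128 ≡ 170^2 = 28900 ≡ 219; 151 = 128 + 16 + 4 + 2 + 1, so 54^151 ≡ 219·16·140·248·54 ≡ 372 (mod 667)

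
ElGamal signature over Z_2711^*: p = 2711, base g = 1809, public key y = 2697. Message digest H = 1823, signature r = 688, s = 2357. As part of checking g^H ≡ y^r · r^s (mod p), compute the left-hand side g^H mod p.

Squares mod 2711: 1809^1≡1809, 1809^2≡304, 1809^4≡242, 1809^8≡1633, 1809^16≡1776, 1809^32≡1283, 1809^64≡512, 1809^128≡1888, 1809^256≡2290, 1809^512≡1026, 1809^1024≡808
1823 = 1024 + 512 + 256 + 16 + 8 + 4 + 2 + 1, so 1809^1823 ≡ 808·1026·2290·1776·1633·242·304·1809 ≡ 1537 (mod 2711)

1537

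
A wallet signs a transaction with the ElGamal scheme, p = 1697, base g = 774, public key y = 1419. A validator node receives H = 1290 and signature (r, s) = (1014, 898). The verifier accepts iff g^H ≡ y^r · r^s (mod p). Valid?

Left side g^H mod p:
774^1290 mod 1697 = 944
Right side y^r · r^s mod p:
1419^1014 mod 1697 = 11
1014^898 mod 1697 = 975
11·975 = 10725 ≡ 543 (mod 1697)
944 ≠ 543, so verification fails.

no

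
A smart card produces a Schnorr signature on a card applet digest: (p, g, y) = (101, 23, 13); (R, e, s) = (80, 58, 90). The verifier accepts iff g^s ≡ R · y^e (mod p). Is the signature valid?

invalid

g^s mod p:
23^2 = 529 ≡ 24
23^4 ≡ 24^2 = 576 ≡ 71
23^8 ≡ 71^2 = 5041 ≡ 92
23^16 ≡ 92^2 = 8464 ≡ 81
23^32 ≡ 81^2 = 6561 ≡ 97
23^64 ≡ 97^2 = 9409 ≡ 16
90 = 64 + 16 + 8 + 2, so 23^90 ≡ 16·81·92·24 ≡ 36 (mod 101)
R · y^e mod p:
13^2 = 169 ≡ 68
13^4 ≡ 68^2 = 4624 ≡ 79
13^8 ≡ 79^2 = 6241 ≡ 80
13^16 ≡ 80^2 = 6400 ≡ 37
13^32 ≡ 37^2 = 1369 ≡ 56
58 = 32 + 16 + 8 + 2, so 13^58 ≡ 56·37·80·68 ≡ 80 (mod 101)
80·80 = 6400 ≡ 37 (mod 101)
36 ≠ 37; the check fails.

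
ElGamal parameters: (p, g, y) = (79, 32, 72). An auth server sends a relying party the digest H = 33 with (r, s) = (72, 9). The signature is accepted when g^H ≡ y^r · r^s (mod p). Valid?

no

Left side g^H mod p:
32^2 = 1024 ≡ 76
32^4 ≡ 76^2 = 5776 ≡ 9
32^8 ≡ 9^2 = 81 ≡ 2
32^16 ≡ 2^2 = 4
32^32 ≡ 4^2 = 16
33 = 32 + 1, so 32^33 ≡ 16·32 ≡ 38 (mod 79)
Right side y^r · r^s mod p:
72^2 = 5184 ≡ 49
72^4 ≡ 49^2 = 2401 ≡ 31
72^8 ≡ 31^2 = 961 ≡ 13
72^16 ≡ 13^2 = 169 ≡ 11
72^32 ≡ 11^2 = 121 ≡ 42
72^64 ≡ 42^2 = 1764 ≡ 26
72 = 64 + 8, so 72^72 ≡ 26·13 ≡ 22 (mod 79)
72^2 = 5184 ≡ 49
72^4 ≡ 49^2 = 2401 ≡ 31
72^8 ≡ 31^2 = 961 ≡ 13
9 = 8 + 1, so 72^9 ≡ 13·72 ≡ 67 (mod 79)
22·67 = 1474 ≡ 52 (mod 79)
38 ≠ 52, so verification fails.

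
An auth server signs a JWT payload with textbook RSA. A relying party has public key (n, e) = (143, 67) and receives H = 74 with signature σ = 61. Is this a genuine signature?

genuine

Squares mod 143: σ^1≡61, σ^2≡3, σ^4≡9, σ^8≡81, σ^16≡126, σ^32≡3, σ^64≡9
67 = 64 + 2 + 1, so σ^67 ≡ 9·3·61 ≡ 74 (mod 143)
Since 74 equals the digest 74, verification succeeds.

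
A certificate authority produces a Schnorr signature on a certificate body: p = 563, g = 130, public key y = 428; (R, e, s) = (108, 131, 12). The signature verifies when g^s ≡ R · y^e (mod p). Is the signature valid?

g^s mod p:
Squares mod 563: 130^1≡130, 130^2≡10, 130^4≡100, 130^8≡429
12 = 8 + 4, so 130^12 ≡ 429·100 ≡ 112 (mod 563)
R · y^e mod p:
Squares mod 563: 428^1≡428, 428^2≡209, 428^4≡330, 428^8≡241, 428^16≡92, 428^32≡19, 428^64≡361, 428^128≡268
131 = 128 + 2 + 1, so 428^131 ≡ 268·209·428 ≡ 33 (mod 563)
108·33 = 3564 ≡ 186 (mod 563)
112 ≠ 186; the check fails.

invalid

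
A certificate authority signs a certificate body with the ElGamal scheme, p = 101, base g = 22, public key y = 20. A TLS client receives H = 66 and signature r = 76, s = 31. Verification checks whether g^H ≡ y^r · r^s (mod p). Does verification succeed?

fails

Left side g^H mod p:
22^2 = 484 ≡ 80
22^4 ≡ 80^2 = 6400 ≡ 37
22^8 ≡ 37^2 = 1369 ≡ 56
22^16 ≡ 56^2 = 3136 ≡ 5
22^32 ≡ 5^2 = 25
22^64 ≡ 25^2 = 625 ≡ 19
66 = 64 + 2, so 22^66 ≡ 19·80 ≡ 5 (mod 101)
Right side y^r · r^s mod p:
20^2 = 400 ≡ 97
20^4 ≡ 97^2 = 9409 ≡ 16
20^8 ≡ 16^2 = 256 ≡ 54
20^16 ≡ 54^2 = 2916 ≡ 88
20^32 ≡ 88^2 = 7744 ≡ 68
20^64 ≡ 68^2 = 4624 ≡ 79
76 = 64 + 8 + 4, so 20^76 ≡ 79·54·16 ≡ 81 (mod 101)
76^2 = 5776 ≡ 19
76^4 ≡ 19^2 = 361 ≡ 58
76^8 ≡ 58^2 = 3364 ≡ 31
76^16 ≡ 31^2 = 961 ≡ 52
31 = 16 + 8 + 4 + 2 + 1, so 76^31 ≡ 52·31·58·19·76 ≡ 9 (mod 101)
81·9 = 729 ≡ 22 (mod 101)
5 ≠ 22, so verification fails.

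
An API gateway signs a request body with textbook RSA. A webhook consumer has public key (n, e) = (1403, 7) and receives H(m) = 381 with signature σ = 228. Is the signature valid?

σ^2 ≡ 228^2 = 51984 ≡ 73
σ^4 ≡ 73^2 = 5329 ≡ 1120
7 = 4 + 2 + 1, so σ^7 ≡ 1120·73·228 ≡ 1022 (mod 1403)
1022 ≠ 381, so verification fails.

invalid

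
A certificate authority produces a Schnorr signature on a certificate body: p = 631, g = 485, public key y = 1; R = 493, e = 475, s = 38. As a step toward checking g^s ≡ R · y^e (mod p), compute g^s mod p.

493

485^2 = 235225 ≡ 493
485^4 ≡ 493^2 = 243049 ≡ 114
485^8 ≡ 114^2 = 12996 ≡ 376
485^16 ≡ 376^2 = 141376 ≡ 32
485^32 ≡ 32^2 = 1024 ≡ 393
38 = 32 + 4 + 2, so 485^38 ≡ 393·114·493 ≡ 493 (mod 631)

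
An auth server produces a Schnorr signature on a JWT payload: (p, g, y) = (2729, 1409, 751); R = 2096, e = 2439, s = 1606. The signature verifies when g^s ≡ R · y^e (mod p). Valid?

yes

g^s mod p:
1409^1606 mod 2729 = 1914
R · y^e mod p:
751^2439 mod 2729 = 967
2096·967 = 2026832 ≡ 1914 (mod 2729)
1914 ≡ 1914 (mod 2729); signature holds.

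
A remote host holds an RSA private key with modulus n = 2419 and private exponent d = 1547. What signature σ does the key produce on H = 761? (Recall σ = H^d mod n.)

H^2 ≡ 761^2 = 579121 ≡ 980
H^4 ≡ 980^2 = 960400 ≡ 57
H^8 ≡ 57^2 = 3249 ≡ 830
H^16 ≡ 830^2 = 688900 ≡ 1904
H^32 ≡ 1904^2 = 3625216 ≡ 1554
H^64 ≡ 1554^2 = 2414916 ≡ 754
H^128 ≡ 754^2 = 568516 ≡ 51
H^256 ≡ 51^2 = 2601 ≡ 182
H^512 ≡ 182^2 = 33124 ≡ 1677
H^1024 ≡ 1677^2 = 2812329 ≡ 1451
1547 = 1024 + 512 + 8 + 2 + 1, so H^1547 ≡ 1451·1677·830·980·761 ≡ 1029 (mod 2419)

1029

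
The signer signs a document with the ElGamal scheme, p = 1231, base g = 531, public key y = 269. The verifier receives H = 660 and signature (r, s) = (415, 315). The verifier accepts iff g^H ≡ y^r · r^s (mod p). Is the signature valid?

invalid

Left side g^H mod p:
531^2 = 281961 ≡ 62
531^4 ≡ 62^2 = 3844 ≡ 151
531^8 ≡ 151^2 = 22801 ≡ 643
531^16 ≡ 643^2 = 413449 ≡ 1064
531^32 ≡ 1064^2 = 1132096 ≡ 807
531^64 ≡ 807^2 = 651249 ≡ 50
531^128 ≡ 50^2 = 2500 ≡ 38
531^256 ≡ 38^2 = 1444 ≡ 213
531^512 ≡ 213^2 = 45369 ≡ 1053
660 = 512 + 128 + 16 + 4, so 531^660 ≡ 1053·38·1064·151 ≡ 428 (mod 1231)
Right side y^r · r^s mod p:
269^2 = 72361 ≡ 963
269^4 ≡ 963^2 = 927369 ≡ 426
269^8 ≡ 426^2 = 181476 ≡ 519
269^16 ≡ 519^2 = 269361 ≡ 1003
269^32 ≡ 1003^2 = 1006009 ≡ 282
269^64 ≡ 282^2 = 79524 ≡ 740
269^128 ≡ 740^2 = 547600 ≡ 1036
269^256 ≡ 1036^2 = 1073296 ≡ 1095
415 = 256 + 128 + 16 + 8 + 4 + 2 + 1, so 269^415 ≡ 1095·1036·1003·519·426·963·269 ≡ 111 (mod 1231)
415^2 = 172225 ≡ 1116
415^4 ≡ 1116^2 = 1245456 ≡ 915
415^8 ≡ 915^2 = 837225 ≡ 145
415^16 ≡ 145^2 = 21025 ≡ 98
415^32 ≡ 98^2 = 9604 ≡ 987
415^64 ≡ 987^2 = 974169 ≡ 448
415^128 ≡ 448^2 = 200704 ≡ 51
415^256 ≡ 51^2 = 2601 ≡ 139
315 = 256 + 32 + 16 + 8 + 2 + 1, so 415^315 ≡ 139·987·98·145·1116·415 ≡ 285 (mod 1231)
111·285 = 31635 ≡ 860 (mod 1231)
428 ≠ 860, so verification fails.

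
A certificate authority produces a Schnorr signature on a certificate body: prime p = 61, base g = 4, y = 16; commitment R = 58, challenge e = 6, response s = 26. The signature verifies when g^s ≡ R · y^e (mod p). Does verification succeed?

g^s mod p:
4^2 = 16
4^4 ≡ 16^2 = 256 ≡ 12
4^8 ≡ 12^2 = 144 ≡ 22
4^16 ≡ 22^2 = 484 ≡ 57
26 = 16 + 8 + 2, so 4^26 ≡ 57·22·16 ≡ 56 (mod 61)
R · y^e mod p:
16^2 = 256 ≡ 12
16^4 ≡ 12^2 = 144 ≡ 22
6 = 4 + 2, so 16^6 ≡ 22·12 ≡ 20 (mod 61)
58·20 = 1160 ≡ 1 (mod 61)
56 ≠ 1; the check fails.

fails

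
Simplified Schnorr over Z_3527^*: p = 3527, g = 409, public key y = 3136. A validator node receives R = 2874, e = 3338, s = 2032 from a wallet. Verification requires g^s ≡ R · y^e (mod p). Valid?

yes

g^s mod p:
409^2 = 167281 ≡ 1512
409^4 ≡ 1512^2 = 2286144 ≡ 648
409^8 ≡ 648^2 = 419904 ≡ 191
409^16 ≡ 191^2 = 36481 ≡ 1211
409^32 ≡ 1211^2 = 1466521 ≡ 2816
409^64 ≡ 2816^2 = 7929856 ≡ 1160
409^128 ≡ 1160^2 = 1345600 ≡ 1813
409^256 ≡ 1813^2 = 3286969 ≡ 3332
409^512 ≡ 3332^2 = 11102224 ≡ 2755
409^1024 ≡ 2755^2 = 7590025 ≡ 3448
2032 = 1024 + 512 + 256 + 128 + 64 + 32 + 16, so 409^2032 ≡ 3448·2755·3332·1813·1160·2816·1211 ≡ 343 (mod 3527)
R · y^e mod p:
3136^2 = 9834496 ≡ 1220
3136^4 ≡ 1220^2 = 1488400 ≡ 6
3136^8 ≡ 6^2 = 36
3136^16 ≡ 36^2 = 1296
3136^32 ≡ 1296^2 = 1679616 ≡ 764
3136^64 ≡ 764^2 = 583696 ≡ 1741
3136^128 ≡ 1741^2 = 3031081 ≡ 1388
3136^256 ≡ 1388^2 = 1926544 ≡ 802
3136^512 ≡ 802^2 = 643204 ≡ 1290
3136^1024 ≡ 1290^2 = 1664100 ≡ 2883
3136^2048 ≡ 2883^2 = 8311689 ≡ 2077
3338 = 2048 + 1024 + 256 + 8 + 2, so 3136^3338 ≡ 2077·2883·802·36·1220 ≡ 3197 (mod 3527)
2874·3197 = 9188178 ≡ 343 (mod 3527)
343 ≡ 343 (mod 3527); signature holds.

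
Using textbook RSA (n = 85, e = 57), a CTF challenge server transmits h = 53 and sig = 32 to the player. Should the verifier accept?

sig^2 ≡ 32^2 = 1024 ≡ 4
sig^4 ≡ 4^2 = 16
sig^8 ≡ 16^2 = 256 ≡ 1
sig^16 ≡ 1^2 = 1
sig^32 ≡ 1^2 = 1
57 = 32 + 16 + 8 + 1, so sig^57 ≡ 1·1·1·32 ≡ 32 (mod 85)
sig^57 mod 85 = 32, but h = 53.

reject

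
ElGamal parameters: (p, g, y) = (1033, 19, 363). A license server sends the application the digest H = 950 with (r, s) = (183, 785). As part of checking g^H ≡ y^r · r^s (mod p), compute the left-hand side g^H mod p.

19^950 mod 1033 = 75

75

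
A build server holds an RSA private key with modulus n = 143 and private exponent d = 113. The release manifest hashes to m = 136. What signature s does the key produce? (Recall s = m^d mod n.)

m^2 ≡ 136^2 = 18496 ≡ 49
m^4 ≡ 49^2 = 2401 ≡ 113
m^8 ≡ 113^2 = 12769 ≡ 42
m^16 ≡ 42^2 = 1764 ≡ 48
m^32 ≡ 48^2 = 2304 ≡ 16
m^64 ≡ 16^2 = 256 ≡ 113
113 = 64 + 32 + 16 + 1, so m^113 ≡ 113·16·48·136 ≡ 119 (mod 143)

119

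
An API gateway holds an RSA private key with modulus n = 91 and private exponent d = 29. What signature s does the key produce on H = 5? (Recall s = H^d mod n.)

31

Squares mod 91: H^1≡5, H^2≡25, H^4≡79, H^8≡53, H^16≡79
29 = 16 + 8 + 4 + 1, so H^29 ≡ 79·53·79·5 ≡ 31 (mod 91)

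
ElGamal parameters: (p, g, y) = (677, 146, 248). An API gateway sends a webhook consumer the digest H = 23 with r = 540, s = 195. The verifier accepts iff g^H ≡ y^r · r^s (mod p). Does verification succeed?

Left side g^H mod p:
Squares mod 677: 146^1≡146, 146^2≡329, 146^4≡598, 146^8≡148, 146^16≡240
23 = 16 + 4 + 2 + 1, so 146^23 ≡ 240·598·329·146 ≡ 132 (mod 677)
Right side y^r · r^s mod p:
Squares mod 677: 248^1≡248, 248^2≡574, 248^4≡454, 248^8≡308, 248^16≡84, 248^32≡286, 248^64≡556, 248^128≡424, 248^256≡371, 248^512≡210
540 = 512 + 16 + 8 + 4, so 248^540 ≡ 210·84·308·454 ≡ 520 (mod 677)
Squares mod 677: 540^1≡540, 540^2≡490, 540^4≡442, 540^8≡388, 540^16≡250, 540^32≡216, 540^64≡620, 540^128≡541
195 = 128 + 64 + 2 + 1, so 540^195 ≡ 541·620·490·540 ≡ 538 (mod 677)
520·538 = 279760 ≡ 159 (mod 677)
132 ≠ 159, so verification fails.

fails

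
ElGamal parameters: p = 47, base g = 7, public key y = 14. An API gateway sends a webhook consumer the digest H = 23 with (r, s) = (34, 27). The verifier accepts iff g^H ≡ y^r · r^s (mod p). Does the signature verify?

does not verify

Left side g^H mod p:
7^2 = 49 ≡ 2
7^4 ≡ 2^2 = 4
7^8 ≡ 4^2 = 16
7^16 ≡ 16^2 = 256 ≡ 21
23 = 16 + 4 + 2 + 1, so 7^23 ≡ 21·4·2·7 ≡ 1 (mod 47)
Right side y^r · r^s mod p:
14^2 = 196 ≡ 8
14^4 ≡ 8^2 = 64 ≡ 17
14^8 ≡ 17^2 = 289 ≡ 7
14^16 ≡ 7^2 = 49 ≡ 2
14^32 ≡ 2^2 = 4
34 = 32 + 2, so 14^34 ≡ 4·8 ≡ 32 (mod 47)
34^2 = 1156 ≡ 28
34^4 ≡ 28^2 = 784 ≡ 32
34^8 ≡ 32^2 = 1024 ≡ 37
34^16 ≡ 37^2 = 1369 ≡ 6
27 = 16 + 8 + 2 + 1, so 34^27 ≡ 6·37·28·34 ≡ 32 (mod 47)
32·32 = 1024 ≡ 37 (mod 47)
1 ≠ 37, so verification fails.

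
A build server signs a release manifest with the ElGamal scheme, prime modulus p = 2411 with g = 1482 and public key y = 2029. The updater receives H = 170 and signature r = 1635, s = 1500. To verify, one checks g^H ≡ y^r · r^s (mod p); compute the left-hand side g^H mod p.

55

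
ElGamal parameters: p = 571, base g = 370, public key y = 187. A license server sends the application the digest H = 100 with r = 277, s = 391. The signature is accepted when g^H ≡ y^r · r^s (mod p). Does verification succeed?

passes

Left side g^H mod p:
Squares mod 571: 370^1≡370, 370^2≡431, 370^4≡186, 370^8≡336, 370^16≡409, 370^32≡549, 370^64≡484
100 = 64 + 32 + 4, so 370^100 ≡ 484·549·186 ≡ 271 (mod 571)
Right side y^r · r^s mod p:
Squares mod 571: 187^1≡187, 187^2≡138, 187^4≡201, 187^8≡431, 187^16≡186, 187^32≡336, 187^64≡409, 187^128≡549, 187^256≡484
277 = 256 + 16 + 4 + 1, so 187^277 ≡ 484·186·201·187 ≡ 363 (mod 571)
Squares mod 571: 277^1≡277, 277^2≡215, 277^4≡545, 277^8≡105, 277^16≡176, 277^32≡142, 277^64≡179, 277^128≡65, 277^256≡228
391 = 256 + 128 + 4 + 2 + 1, so 277^391 ≡ 228·65·545·215·277 ≡ 254 (mod 571)
363·254 = 92202 ≡ 271 (mod 571)
271 ≡ 271 (mod 571), so the signature is genuine.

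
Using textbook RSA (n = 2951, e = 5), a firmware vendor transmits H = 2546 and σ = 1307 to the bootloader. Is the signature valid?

σ^2 ≡ 1307^2 = 1708249 ≡ 2571
σ^4 ≡ 2571^2 = 6610041 ≡ 2752
5 = 4 + 1, so σ^5 ≡ 2752·1307 ≡ 2546 (mod 2951)
σ^5 mod 2951 = 2546 matches H.

valid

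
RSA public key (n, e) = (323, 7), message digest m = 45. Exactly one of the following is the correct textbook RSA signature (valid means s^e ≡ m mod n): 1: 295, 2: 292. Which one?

2

Candidate 1: 295^2 = 87025 ≡ 138; 295^4 ≡ 138^2 = 19044 ≡ 310; 7 = 4 + 2 + 1, so 295^7 ≡ 310·138·295 ≡ 167 (mod 323)
Candidate 2: 292^2 = 85264 ≡ 315; 292^4 ≡ 315^2 = 99225 ≡ 64; 7 = 4 + 2 + 1, so 292^7 ≡ 64·315·292 ≡ 45 (mod 323)
  → matches m = 45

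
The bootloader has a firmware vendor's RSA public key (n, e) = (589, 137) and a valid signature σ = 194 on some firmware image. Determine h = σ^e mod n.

529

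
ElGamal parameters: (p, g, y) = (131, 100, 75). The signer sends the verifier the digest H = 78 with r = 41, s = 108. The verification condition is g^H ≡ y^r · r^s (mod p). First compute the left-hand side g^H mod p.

58

100^2 = 10000 ≡ 44
100^4 ≡ 44^2 = 1936 ≡ 102
100^8 ≡ 102^2 = 10404 ≡ 55
100^16 ≡ 55^2 = 3025 ≡ 12
100^32 ≡ 12^2 = 144 ≡ 13
100^64 ≡ 13^2 = 169 ≡ 38
78 = 64 + 8 + 4 + 2, so 100^78 ≡ 38·55·102·44 ≡ 58 (mod 131)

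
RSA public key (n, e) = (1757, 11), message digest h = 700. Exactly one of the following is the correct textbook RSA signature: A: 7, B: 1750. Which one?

A

Candidate A: 7^11 mod 1757 = 700
  → matches h = 700
Candidate B: 1750^11 mod 1757 = 1057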